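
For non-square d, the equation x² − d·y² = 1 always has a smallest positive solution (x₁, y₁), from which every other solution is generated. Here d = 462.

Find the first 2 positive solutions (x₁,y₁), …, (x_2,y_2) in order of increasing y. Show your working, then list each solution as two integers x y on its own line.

43 2
3697 172

d=462: √d = [21; 2,42] (ℓ=2, even), read p_1/q_1
k=0  a_k=21  p_k/q_k = 21/1
k=1  a_k=2  p_k/q_k = 43/2
fundamental: x₁=43, y₁=2  (since 1849 − 462·4 = 1)
(x_2, y_2) = (43·43 + 462·2·2, 43·2 + 2·43) = (3697, 172)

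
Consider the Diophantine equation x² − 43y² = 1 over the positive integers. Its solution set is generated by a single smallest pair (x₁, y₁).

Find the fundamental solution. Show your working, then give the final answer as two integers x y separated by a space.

3482 531

√43 = [6; 1,1,3,1,5,1,3,1,1,12, …], period ℓ=10 (even) → k=9
step 0: (6, 1)  from 6·(1,0) + (0,1)
step 1: (7, 1)  from 1·(6,1) + (1,0)
step 2: (13, 2)  from 1·(7,1) + (6,1)
step 3: (46, 7)  from 3·(13,2) + (7,1)
step 4: (59, 9)  from 1·(46,7) + (13,2)
step 5: (341, 52)  from 5·(59,9) + (46,7)
step 6: (400, 61)  from 1·(341,52) + (59,9)
step 7: (1541, 235)  from 3·(400,61) + (341,52)
step 8: (1941, 296)  from 1·(1541,235) + (400,61)
step 9: (3482, 531)  from 1·(1941,296) + (1541,235)
fundamental: x₁=3482, y₁=531  (since 12124324 − 43·281961 = 1)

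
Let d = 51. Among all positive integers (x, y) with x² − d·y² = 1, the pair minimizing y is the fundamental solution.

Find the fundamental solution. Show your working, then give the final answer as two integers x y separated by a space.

d=51: √d = [7; 7,14] (ℓ=2, even), read p_1/q_1
a_0=7:  p_0=7·1+0=7,  q_0=7·0+1=1
a_1=7:  p_1=7·7+1=50,  q_1=7·1+0=7
fundamental: x₁=50, y₁=7  (since 2500 − 51·49 = 1)

50 7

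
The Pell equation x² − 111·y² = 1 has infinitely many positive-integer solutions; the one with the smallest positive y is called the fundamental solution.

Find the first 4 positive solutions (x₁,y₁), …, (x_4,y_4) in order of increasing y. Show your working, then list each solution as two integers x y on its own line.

d=111: √d = [10; 1,1,6,1,1,20] (ℓ=6, even), read p_5/q_5
a_0=10:  p_0=10·1+0=10,  q_0=10·0+1=1
a_1=1:  p_1=1·10+1=11,  q_1=1·1+0=1
…
a_3=6:  p_3=6·21+11=137,  q_3=6·2+1=13
a_4=1:  p_4=1·137+21=158,  q_4=1·13+2=15
a_5=1:  p_5=1·158+137=295,  q_5=1·15+13=28
→ (295, 28).  Check: 295²=87025, 111·28²=87024, difference 1.
(295+28√111)^2 = 174049 + 16520√111
(295+28√111)^3 = 102688615 + 9746772√111
(295+28√111)^4 = 60586108801 + 5750578960√111

295 28
174049 16520
102688615 9746772
60586108801 5750578960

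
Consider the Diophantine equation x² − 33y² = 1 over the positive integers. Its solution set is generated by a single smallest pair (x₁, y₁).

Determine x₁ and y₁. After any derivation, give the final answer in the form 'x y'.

23 4

√33 = [5; 1,2,1,10, …], period ℓ=4 (even) → k=3
i=0: a=5 ⇒ p=5, q=1
…
i=2: a=2 ⇒ p=17, q=3
i=3: a=1 ⇒ p=23, q=4
(x₁, y₁) = (23, 4);  23² − 33·4² = 1 ✓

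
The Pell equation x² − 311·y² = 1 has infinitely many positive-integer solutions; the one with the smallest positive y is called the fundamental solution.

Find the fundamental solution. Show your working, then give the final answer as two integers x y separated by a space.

d=311: √d = [17; 1,1,1,2,1,…,1,1,34] (ℓ=16, even), read p_15/q_15
a_0=17:  p_0=17·1+0=17,  q_0=17·0+1=1
a_1=1:  p_1=1·17+1=18,  q_1=1·1+0=1
a_2=1:  p_2=1·18+17=35,  q_2=1·1+1=2
a_3=1:  p_3=1·35+18=53,  q_3=1·2+1=3
a_4=2:  p_4=2·53+35=141,  q_4=2·3+2=8
a_5=1:  p_5=1·141+53=194,  q_5=1·8+3=11
a_6=6:  p_6=6·194+141=1305,  q_6=6·11+8=74
a_7=3:  p_7=3·1305+194=4109,  q_7=3·74+11=233
a_8=17:  p_8=17·4109+1305=71158,  q_8=17·233+74=4035
a_9=3:  p_9=3·71158+4109=217583,  q_9=3·4035+233=12338
…
a_12=2:  p_12=2·1594239+1376656=4565134,  q_12=2·90401+78063=258865
a_13=1:  p_13=1·4565134+1594239=6159373,  q_13=1·258865+90401=349266
a_14=1:  p_14=1·6159373+4565134=10724507,  q_14=1·349266+258865=608131
a_15=1:  p_15=1·10724507+6159373=16883880,  q_15=1·608131+349266=957397
fundamental: x₁=16883880, y₁=957397  (since 285065403854400 − 311·916609015609 = 1)

16883880 957397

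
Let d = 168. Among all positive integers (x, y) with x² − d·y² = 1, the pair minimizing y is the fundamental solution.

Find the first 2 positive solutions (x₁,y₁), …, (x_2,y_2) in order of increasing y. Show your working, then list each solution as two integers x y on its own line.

√168 = [12; 1,24, …], period ℓ=2 (even) → k=1
i=0: a=12 ⇒ p=12, q=1
i=1: a=1 ⇒ p=13, q=1
(x₁, y₁) = (13, 1);  13² − 168·1² = 1 ✓
k=2:  x_2 = 13·13+168·1·1 = 337,  y_2 = 13·1+1·13 = 26

13 1
337 26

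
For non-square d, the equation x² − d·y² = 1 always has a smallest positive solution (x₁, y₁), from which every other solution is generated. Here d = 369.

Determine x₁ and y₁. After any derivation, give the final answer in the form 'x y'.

√369 → a₀=19, period (4,1,3,2,7,4,7,2,3,1,4,38); ℓ=12 even so k=11
k=0  a_k=19  p_k/q_k = 19/1
…
k=3  a_k=3  p_k/q_k = 365/19
k=4  a_k=2  p_k/q_k = 826/43
k=5  a_k=7  p_k/q_k = 6147/320
…
k=7  a_k=7  p_k/q_k = 184045/9581
k=8  a_k=2  p_k/q_k = 393504/20485
k=9  a_k=3  p_k/q_k = 1364557/71036
k=10  a_k=1  p_k/q_k = 1758061/91521
k=11  a_k=4  p_k/q_k = 8396801/437120
(x₁, y₁) = (8396801, 437120);  8396801² − 369·437120² = 1 ✓

8396801 437120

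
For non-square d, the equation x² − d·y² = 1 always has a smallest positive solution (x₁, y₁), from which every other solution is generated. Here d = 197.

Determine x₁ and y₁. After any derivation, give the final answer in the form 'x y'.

[14; 28] for √197; ℓ=1 ⇒ convergent index 1
i=0: a=14 ⇒ p=14, q=1
i=1: a=28 ⇒ p=393, q=28
→ (393, 28).  Check: 393²=154449, 197·28²=154448, difference 1.

393 28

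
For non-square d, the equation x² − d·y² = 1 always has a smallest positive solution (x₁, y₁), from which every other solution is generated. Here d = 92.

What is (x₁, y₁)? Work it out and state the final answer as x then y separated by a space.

1151 120

d=92: √d = [9; 1,1,2,4,2,1,1,18] (ℓ=8, even), read p_7/q_7
a_0=9:  p_0=9·1+0=9,  q_0=9·0+1=1
…
a_2=1:  p_2=1·10+9=19,  q_2=1·1+1=2
…
a_5=2:  p_5=2·211+48=470,  q_5=2·22+5=49
a_6=1:  p_6=1·470+211=681,  q_6=1·49+22=71
a_7=1:  p_7=1·681+470=1151,  q_7=1·71+49=120
fundamental: x₁=1151, y₁=120  (since 1324801 − 92·14400 = 1)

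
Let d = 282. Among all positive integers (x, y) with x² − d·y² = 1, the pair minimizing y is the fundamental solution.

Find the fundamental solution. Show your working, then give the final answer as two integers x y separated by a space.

2351 140

[16; 1,3,1,4,1,3,1,32] for √282; ℓ=8 ⇒ convergent index 7
i=0: a=16 ⇒ p=16, q=1
i=1: a=1 ⇒ p=17, q=1
i=2: a=3 ⇒ p=67, q=4
i=3: a=1 ⇒ p=84, q=5
…
i=6: a=3 ⇒ p=1864, q=111
i=7: a=1 ⇒ p=2351, q=140
fundamental: x₁=2351, y₁=140  (since 5527201 − 282·19600 = 1)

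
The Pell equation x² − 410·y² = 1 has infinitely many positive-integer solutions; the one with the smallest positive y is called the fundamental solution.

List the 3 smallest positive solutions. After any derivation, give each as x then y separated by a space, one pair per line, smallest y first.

81 4
13121 648
2125521 104972

√410 → a₀=20, period (4,40); ℓ=2 even so k=1
a_0=20:  p_0=20·1+0=20,  q_0=20·0+1=1
a_1=4:  p_1=4·20+1=81,  q_1=4·1+0=4
fundamental: x₁=81, y₁=4  (since 6561 − 410·16 = 1)
k=2:  x_2 = 81·81+410·4·4 = 13121,  y_2 = 81·4+4·81 = 648
k=3:  x_3 = 81·13121+410·4·648 = 2125521,  y_3 = 81·648+4·13121 = 104972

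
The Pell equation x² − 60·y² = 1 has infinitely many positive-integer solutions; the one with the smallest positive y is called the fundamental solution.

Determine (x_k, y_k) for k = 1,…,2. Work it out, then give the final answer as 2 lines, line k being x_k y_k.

31 4
1921 248

d=60: √d = [7; 1,2,1,14] (ℓ=4, even), read p_3/q_3
k=0  a_k=7  p_k/q_k = 7/1
k=1  a_k=1  p_k/q_k = 8/1
k=2  a_k=2  p_k/q_k = 23/3
k=3  a_k=1  p_k/q_k = 31/4
→ (31, 4).  Check: 31²=961, 60·4²=960, difference 1.
k=2:  x_2 = 31·31+60·4·4 = 1921,  y_2 = 31·4+4·31 = 248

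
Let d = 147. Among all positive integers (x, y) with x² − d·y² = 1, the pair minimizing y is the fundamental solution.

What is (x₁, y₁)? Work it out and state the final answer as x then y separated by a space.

97 8

√147 → a₀=12, period (8,24); ℓ=2 even so k=1
a_0=12:  p_0=12·1+0=12,  q_0=12·0+1=1
a_1=8:  p_1=8·12+1=97,  q_1=8·1+0=8
(x₁, y₁) = (97, 8);  97² − 147·8² = 1 ✓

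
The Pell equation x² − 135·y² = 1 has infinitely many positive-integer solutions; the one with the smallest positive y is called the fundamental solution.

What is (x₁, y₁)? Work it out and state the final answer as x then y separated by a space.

244 21

√135 → a₀=11, period (1,1,1,1,1,1,1,22); ℓ=8 even so k=7
a_0=11:  p_0=11·1+0=11,  q_0=11·0+1=1
…
a_2=1:  p_2=1·12+11=23,  q_2=1·1+1=2
a_3=1:  p_3=1·23+12=35,  q_3=1·2+1=3
…
a_5=1:  p_5=1·58+35=93,  q_5=1·5+3=8
a_6=1:  p_6=1·93+58=151,  q_6=1·8+5=13
a_7=1:  p_7=1·151+93=244,  q_7=1·13+8=21
(x₁, y₁) = (244, 21);  244² − 135·21² = 1 ✓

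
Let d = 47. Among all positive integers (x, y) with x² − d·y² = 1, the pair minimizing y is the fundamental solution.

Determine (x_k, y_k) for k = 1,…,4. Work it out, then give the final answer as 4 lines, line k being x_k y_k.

48 7
4607 672
442224 64505
42448897 6191808

√47 = [6; 1,5,1,12, …], period ℓ=4 (even) → k=3
k=0  a_k=6  p_k/q_k = 6/1
…
k=2  a_k=5  p_k/q_k = 41/6
k=3  a_k=1  p_k/q_k = 48/7
(x₁, y₁) = (48, 7);  48² − 47·7² = 1 ✓
(48+7√47)^2 = 4607 + 672√47
(48+7√47)^3 = 442224 + 64505√47
(48+7√47)^4 = 42448897 + 6191808√47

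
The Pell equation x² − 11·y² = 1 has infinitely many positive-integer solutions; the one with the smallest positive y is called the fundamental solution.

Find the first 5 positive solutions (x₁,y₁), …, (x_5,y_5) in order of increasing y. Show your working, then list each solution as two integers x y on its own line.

d=11: √d = [3; 3,6] (ℓ=2, even), read p_1/q_1
step 0: (3, 1)  from 3·(1,0) + (0,1)
step 1: (10, 3)  from 3·(3,1) + (1,0)
(x₁, y₁) = (10, 3);  10² − 11·3² = 1 ✓
n=2: (10,3)∘(10,3) = (10·10+11·3·3, 10·3+3·10) = (199,60)
n=3: (199,60)∘(10,3) = (10·199+11·3·60, 10·60+3·199) = (3970,1197)
n=4: (3970,1197)∘(10,3) = (10·3970+11·3·1197, 10·1197+3·3970) = (79201,23880)
n=5: (79201,23880)∘(10,3) = (10·79201+11·3·23880, 10·23880+3·79201) = (1580050,476403)

10 3
199 60
3970 1197
79201 23880
1580050 476403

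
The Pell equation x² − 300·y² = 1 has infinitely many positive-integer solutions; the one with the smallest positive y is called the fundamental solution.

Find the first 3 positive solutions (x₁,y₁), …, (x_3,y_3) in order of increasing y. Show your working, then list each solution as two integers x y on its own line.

√300 → a₀=17, period (3,8,3,34); ℓ=4 even so k=3
i=0: a=17 ⇒ p=17, q=1
i=1: a=3 ⇒ p=52, q=3
i=2: a=8 ⇒ p=433, q=25
i=3: a=3 ⇒ p=1351, q=78
(x₁, y₁) = (1351, 78);  1351² − 300·78² = 1 ✓
k=2:  x_2 = 1351·1351+300·78·78 = 3650401,  y_2 = 1351·78+78·1351 = 210756
k=3:  x_3 = 1351·3650401+300·78·210756 = 9863382151,  y_3 = 1351·210756+78·3650401 = 569462634

1351 78
3650401 210756
9863382151 569462634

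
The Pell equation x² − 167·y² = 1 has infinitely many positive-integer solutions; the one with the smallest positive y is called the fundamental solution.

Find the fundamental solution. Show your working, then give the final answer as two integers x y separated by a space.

√167 = [12; 1,11,1,24, …], period ℓ=4 (even) → k=3
i=0: a=12 ⇒ p=12, q=1
i=1: a=1 ⇒ p=13, q=1
i=2: a=11 ⇒ p=155, q=12
i=3: a=1 ⇒ p=168, q=13
fundamental: x₁=168, y₁=13  (since 28224 − 167·169 = 1)

168 13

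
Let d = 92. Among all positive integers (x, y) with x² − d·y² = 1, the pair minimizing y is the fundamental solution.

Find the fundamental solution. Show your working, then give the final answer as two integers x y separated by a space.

1151 120

√92 = [9; 1,1,2,4,2,1,1,18, …], period ℓ=8 (even) → k=7
k=0  a_k=9  p_k/q_k = 9/1
…
k=3  a_k=2  p_k/q_k = 48/5
…
k=5  a_k=2  p_k/q_k = 470/49
k=6  a_k=1  p_k/q_k = 681/71
k=7  a_k=1  p_k/q_k = 1151/120
→ (1151, 120).  Check: 1151²=1324801, 92·120²=1324800, difference 1.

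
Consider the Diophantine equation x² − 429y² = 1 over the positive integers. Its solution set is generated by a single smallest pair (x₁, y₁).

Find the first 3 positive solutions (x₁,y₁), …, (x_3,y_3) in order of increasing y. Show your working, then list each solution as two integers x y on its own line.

1524095 73584
4645731138049 224298012960
14161071197688057215 683702960124468816

[20; 1,2,2,9,1,12,1,9,2,2,1,40] for √429; ℓ=12 ⇒ convergent index 11
a_0=20:  p_0=20·1+0=20,  q_0=20·0+1=1
a_1=1:  p_1=1·20+1=21,  q_1=1·1+0=1
…
a_8=9:  p_8=9·21023+19511=208718,  q_8=9·1015+942=10077
a_9=2:  p_9=2·208718+21023=438459,  q_9=2·10077+1015=21169
a_10=2:  p_10=2·438459+208718=1085636,  q_10=2·21169+10077=52415
a_11=1:  p_11=1·1085636+438459=1524095,  q_11=1·52415+21169=73584
→ (1524095, 73584).  Check: 1524095²=2322865569025, 429·73584²=2322865569024, difference 1.
n=2: (1524095,73584)∘(1524095,73584) = (1524095·1524095+429·73584·73584, 1524095·73584+73584·1524095) = (4645731138049,224298012960)
n=3: (4645731138049,224298012960)∘(1524095,73584) = (1524095·4645731138049+429·73584·224298012960, 1524095·224298012960+73584·4645731138049) = (14161071197688057215,683702960124468816)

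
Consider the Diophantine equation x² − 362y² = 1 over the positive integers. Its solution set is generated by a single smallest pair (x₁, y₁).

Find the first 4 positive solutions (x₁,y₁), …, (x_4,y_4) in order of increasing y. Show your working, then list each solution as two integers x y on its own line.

723 38
1045457 54948
1511730099 79454770
2185960677697 114891542472

√362 → a₀=19, period (38); ℓ=1 odd so k=1
step 0: (19, 1)  from 19·(1,0) + (0,1)
step 1: (723, 38)  from 38·(19,1) + (1,0)
fundamental: x₁=723, y₁=38  (since 522729 − 362·1444 = 1)
(x_2, y_2) = (723·723 + 362·38·38, 723·38 + 38·723) = (1045457, 54948)
(x_3, y_3) = (723·1045457 + 362·38·54948, 723·54948 + 38·1045457) = (1511730099, 79454770)
(x_4, y_4) = (723·1511730099 + 362·38·79454770, 723·79454770 + 38·1511730099) = (2185960677697, 114891542472)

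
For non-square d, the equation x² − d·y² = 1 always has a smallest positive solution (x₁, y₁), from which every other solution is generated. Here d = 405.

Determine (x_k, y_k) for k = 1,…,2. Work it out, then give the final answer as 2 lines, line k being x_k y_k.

161 8
51841 2576

d=405: √d = [20; 8,40] (ℓ=2, even), read p_1/q_1
k=0  a_k=20  p_k/q_k = 20/1
k=1  a_k=8  p_k/q_k = 161/8
→ (161, 8).  Check: 161²=25921, 405·8²=25920, difference 1.
k=2:  x_2 = 161·161+405·8·8 = 51841,  y_2 = 161·8+8·161 = 2576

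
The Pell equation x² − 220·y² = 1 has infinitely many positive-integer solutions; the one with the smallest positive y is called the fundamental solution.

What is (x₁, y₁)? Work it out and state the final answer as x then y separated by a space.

89 6

d=220: √d = [14; 1,4,1,28] (ℓ=4, even), read p_3/q_3
a_0=14:  p_0=14·1+0=14,  q_0=14·0+1=1
a_1=1:  p_1=1·14+1=15,  q_1=1·1+0=1
a_2=4:  p_2=4·15+14=74,  q_2=4·1+1=5
a_3=1:  p_3=1·74+15=89,  q_3=1·5+1=6
(x₁, y₁) = (89, 6);  89² − 220·6² = 1 ✓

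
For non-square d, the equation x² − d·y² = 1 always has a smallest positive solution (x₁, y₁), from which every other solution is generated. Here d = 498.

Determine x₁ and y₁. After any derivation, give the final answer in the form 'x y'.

√498 = [22; 3,6,22,6,3,44, …], period ℓ=6 (even) → k=5
step 0: (22, 1)  from 22·(1,0) + (0,1)
step 1: (67, 3)  from 3·(22,1) + (1,0)
step 2: (424, 19)  from 6·(67,3) + (22,1)
…
step 4: (56794, 2545)  from 6·(9395,421) + (424,19)
step 5: (179777, 8056)  from 3·(56794,2545) + (9395,421)
(x₁, y₁) = (179777, 8056);  179777² − 498·8056² = 1 ✓

179777 8056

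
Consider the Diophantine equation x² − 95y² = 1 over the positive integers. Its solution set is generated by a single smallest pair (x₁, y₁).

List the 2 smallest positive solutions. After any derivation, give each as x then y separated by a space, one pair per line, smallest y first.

√95 → a₀=9, period (1,2,1,18); ℓ=4 even so k=3
i=0: a=9 ⇒ p=9, q=1
…
i=2: a=2 ⇒ p=29, q=3
i=3: a=1 ⇒ p=39, q=4
→ (39, 4).  Check: 39²=1521, 95·4²=1520, difference 1.
k=2:  x_2 = 39·39+95·4·4 = 3041,  y_2 = 39·4+4·39 = 312

39 4
3041 312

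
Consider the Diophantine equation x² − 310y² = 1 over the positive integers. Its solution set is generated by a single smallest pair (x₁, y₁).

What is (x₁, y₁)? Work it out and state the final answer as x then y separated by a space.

d=310: √d = [17; 1,1,1,1,5,…,1,1,34] (ℓ=16, even), read p_15/q_15
k=0  a_k=17  p_k/q_k = 17/1
k=1  a_k=1  p_k/q_k = 18/1
k=2  a_k=1  p_k/q_k = 35/2
…
k=4  a_k=1  p_k/q_k = 88/5
k=5  a_k=5  p_k/q_k = 493/28
…
k=7  a_k=1  p_k/q_k = 2060/117
k=8  a_k=2  p_k/q_k = 5687/323
k=9  a_k=1  p_k/q_k = 7747/440
k=10  a_k=3  p_k/q_k = 28928/1643
k=11  a_k=5  p_k/q_k = 152387/8655
…
k=13  a_k=1  p_k/q_k = 333702/18953
k=14  a_k=1  p_k/q_k = 515017/29251
k=15  a_k=1  p_k/q_k = 848719/48204
fundamental: x₁=848719, y₁=48204  (since 720323940961 − 310·2323625616 = 1)

848719 48204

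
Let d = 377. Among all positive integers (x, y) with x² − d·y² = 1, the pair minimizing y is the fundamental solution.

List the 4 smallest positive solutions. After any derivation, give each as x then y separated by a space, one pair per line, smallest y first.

233 12
108577 5592
50596649 2605860
23577929857 1214325168

√377 → a₀=19, period (2,2,2,38); ℓ=4 even so k=3
i=0: a=19 ⇒ p=19, q=1
…
i=2: a=2 ⇒ p=97, q=5
i=3: a=2 ⇒ p=233, q=12
→ (233, 12).  Check: 233²=54289, 377·12²=54288, difference 1.
(x_2, y_2) = (233·233 + 377·12·12, 233·12 + 12·233) = (108577, 5592)
(x_3, y_3) = (233·108577 + 377·12·5592, 233·5592 + 12·108577) = (50596649, 2605860)
(x_4, y_4) = (233·50596649 + 377·12·2605860, 233·2605860 + 12·50596649) = (23577929857, 1214325168)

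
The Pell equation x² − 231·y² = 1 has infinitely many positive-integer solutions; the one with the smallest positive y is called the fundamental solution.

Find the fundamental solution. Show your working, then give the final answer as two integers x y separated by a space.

76 5

√231 → a₀=15, period (5,30); ℓ=2 even so k=1
i=0: a=15 ⇒ p=15, q=1
i=1: a=5 ⇒ p=76, q=5
→ (76, 5).  Check: 76²=5776, 231·5²=5775, difference 1.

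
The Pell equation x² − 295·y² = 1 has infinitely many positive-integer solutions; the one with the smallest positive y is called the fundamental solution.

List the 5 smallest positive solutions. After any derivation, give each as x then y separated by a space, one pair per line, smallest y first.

2024999 117900
8201241900001 477494764200
33215013292518224999 1933852840020353700
134520737404664024967600001 7832100134376274949528400
544808717447381276777437550624999 31719989880021710940200100589500

[17; 5,1,2,3,2,6,2,3,2,1,5,34] for √295; ℓ=12 ⇒ convergent index 11
a_0=17:  p_0=17·1+0=17,  q_0=17·0+1=1
…
a_4=3:  p_4=3·292+103=979,  q_4=3·17+6=57
a_5=2:  p_5=2·979+292=2250,  q_5=2·57+17=131
a_6=6:  p_6=6·2250+979=14479,  q_6=6·131+57=843
a_7=2:  p_7=2·14479+2250=31208,  q_7=2·843+131=1817
a_8=3:  p_8=3·31208+14479=108103,  q_8=3·1817+843=6294
a_9=2:  p_9=2·108103+31208=247414,  q_9=2·6294+1817=14405
a_10=1:  p_10=1·247414+108103=355517,  q_10=1·14405+6294=20699
a_11=5:  p_11=5·355517+247414=2024999,  q_11=5·20699+14405=117900
fundamental: x₁=2024999, y₁=117900  (since 4100620950001 − 295·13900410000 = 1)
k=2:  x_2 = 2024999·2024999+295·117900·117900 = 8201241900001,  y_2 = 2024999·117900+117900·2024999 = 477494764200
k=3:  x_3 = 2024999·8201241900001+295·117900·477494764200 = 33215013292518224999,  y_3 = 2024999·477494764200+117900·8201241900001 = 1933852840020353700
k=4:  x_4 = 2024999·33215013292518224999+295·117900·1933852840020353700 = 134520737404664024967600001,  y_4 = 2024999·1933852840020353700+117900·33215013292518224999 = 7832100134376274949528400
k=5:  x_5 = 2024999·134520737404664024967600001+295·117900·7832100134376274949528400 = 544808717447381276777437550624999,  y_5 = 2024999·7832100134376274949528400+117900·134520737404664024967600001 = 31719989880021710940200100589500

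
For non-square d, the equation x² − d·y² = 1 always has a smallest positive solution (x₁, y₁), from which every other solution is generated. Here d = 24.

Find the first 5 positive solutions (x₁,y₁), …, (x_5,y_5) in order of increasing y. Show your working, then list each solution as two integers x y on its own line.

d=24: √d = [4; 1,8] (ℓ=2, even), read p_1/q_1
step 0: (4, 1)  from 4·(1,0) + (0,1)
step 1: (5, 1)  from 1·(4,1) + (1,0)
fundamental: x₁=5, y₁=1  (since 25 − 24·1 = 1)
(x_2, y_2) = (5·5 + 24·1·1, 5·1 + 1·5) = (49, 10)
(x_3, y_3) = (5·49 + 24·1·10, 5·10 + 1·49) = (485, 99)
(x_4, y_4) = (5·485 + 24·1·99, 5·99 + 1·485) = (4801, 980)
(x_5, y_5) = (5·4801 + 24·1·980, 5·980 + 1·4801) = (47525, 9701)

5 1
49 10
485 99
4801 980
47525 9701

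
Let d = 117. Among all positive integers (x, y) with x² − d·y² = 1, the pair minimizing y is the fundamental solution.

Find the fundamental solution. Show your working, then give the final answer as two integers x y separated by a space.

649 60

[10; 1,4,2,4,1,20] for √117; ℓ=6 ⇒ convergent index 5
k=0  a_k=10  p_k/q_k = 10/1
k=1  a_k=1  p_k/q_k = 11/1
k=2  a_k=4  p_k/q_k = 54/5
…
k=4  a_k=4  p_k/q_k = 530/49
k=5  a_k=1  p_k/q_k = 649/60
fundamental: x₁=649, y₁=60  (since 421201 − 117·3600 = 1)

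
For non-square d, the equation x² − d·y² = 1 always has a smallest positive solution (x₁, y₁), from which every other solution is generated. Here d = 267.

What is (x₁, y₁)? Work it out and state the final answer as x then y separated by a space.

[16; 2,1,15,1,2,32] for √267; ℓ=6 ⇒ convergent index 5
i=0: a=16 ⇒ p=16, q=1
i=1: a=2 ⇒ p=33, q=2
…
i=4: a=1 ⇒ p=817, q=50
i=5: a=2 ⇒ p=2402, q=147
→ (2402, 147).  Check: 2402²=5769604, 267·147²=5769603, difference 1.

2402 147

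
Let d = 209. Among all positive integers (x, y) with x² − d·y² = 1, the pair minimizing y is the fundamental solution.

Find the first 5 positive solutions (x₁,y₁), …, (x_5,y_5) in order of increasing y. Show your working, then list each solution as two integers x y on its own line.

46551 3220
4333991201 299788440
403503248748951 27910903337660
37566959460690844801 2598560922243032880
3497559059305735783913751 241931218954759943856100

d=209: √d = [14; 2,5,3,2,3,5,2,28] (ℓ=8, even), read p_7/q_7
step 0: (14, 1)  from 14·(1,0) + (0,1)
…
step 2: (159, 11)  from 5·(29,2) + (14,1)
…
step 4: (1171, 81)  from 2·(506,35) + (159,11)
…
step 6: (21266, 1471)  from 5·(4019,278) + (1171,81)
step 7: (46551, 3220)  from 2·(21266,1471) + (4019,278)
→ (46551, 3220).  Check: 46551²=2166995601, 209·3220²=2166995600, difference 1.
(x_2, y_2) = (46551·46551 + 209·3220·3220, 46551·3220 + 3220·46551) = (4333991201, 299788440)
(x_3, y_3) = (46551·4333991201 + 209·3220·299788440, 46551·299788440 + 3220·4333991201) = (403503248748951, 27910903337660)
(x_4, y_4) = (46551·403503248748951 + 209·3220·27910903337660, 46551·27910903337660 + 3220·403503248748951) = (37566959460690844801, 2598560922243032880)
(x_5, y_5) = (46551·37566959460690844801 + 209·3220·2598560922243032880, 46551·2598560922243032880 + 3220·37566959460690844801) = (3497559059305735783913751, 241931218954759943856100)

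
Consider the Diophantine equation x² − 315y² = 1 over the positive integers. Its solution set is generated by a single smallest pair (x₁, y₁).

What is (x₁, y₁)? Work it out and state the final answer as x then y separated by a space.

√315 = [17; 1,2,1,34, …], period ℓ=4 (even) → k=3
step 0: (17, 1)  from 17·(1,0) + (0,1)
…
step 2: (53, 3)  from 2·(18,1) + (17,1)
step 3: (71, 4)  from 1·(53,3) + (18,1)
fundamental: x₁=71, y₁=4  (since 5041 − 315·16 = 1)

71 4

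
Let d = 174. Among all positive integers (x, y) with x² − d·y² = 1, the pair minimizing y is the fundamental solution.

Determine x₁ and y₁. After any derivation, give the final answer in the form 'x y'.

1451 110

√174 = [13; 5,4,5,26, …], period ℓ=4 (even) → k=3
i=0: a=13 ⇒ p=13, q=1
i=1: a=5 ⇒ p=66, q=5
i=2: a=4 ⇒ p=277, q=21
i=3: a=5 ⇒ p=1451, q=110
fundamental: x₁=1451, y₁=110  (since 2105401 − 174·12100 = 1)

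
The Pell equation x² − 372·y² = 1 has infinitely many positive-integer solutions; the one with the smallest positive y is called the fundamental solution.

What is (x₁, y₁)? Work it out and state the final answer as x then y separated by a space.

12151 630

[19; 3,2,12,2,3,38] for √372; ℓ=6 ⇒ convergent index 5
a_0=19:  p_0=19·1+0=19,  q_0=19·0+1=1
…
a_3=12:  p_3=12·135+58=1678,  q_3=12·7+3=87
a_4=2:  p_4=2·1678+135=3491,  q_4=2·87+7=181
a_5=3:  p_5=3·3491+1678=12151,  q_5=3·181+87=630
→ (12151, 630).  Check: 12151²=147646801, 372·630²=147646800, difference 1.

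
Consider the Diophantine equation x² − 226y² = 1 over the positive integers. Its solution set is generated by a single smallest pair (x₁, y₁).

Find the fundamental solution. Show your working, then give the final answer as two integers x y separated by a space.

√226 = [15; 30, …], period ℓ=1 (odd) → k=1
k=0  a_k=15  p_k/q_k = 15/1
k=1  a_k=30  p_k/q_k = 451/30
fundamental: x₁=451, y₁=30  (since 203401 − 226·900 = 1)

451 30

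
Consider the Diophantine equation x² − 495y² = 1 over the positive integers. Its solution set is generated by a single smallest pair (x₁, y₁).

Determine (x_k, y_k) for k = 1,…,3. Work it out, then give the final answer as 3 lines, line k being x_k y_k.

[22; 4,44] for √495; ℓ=2 ⇒ convergent index 1
step 0: (22, 1)  from 22·(1,0) + (0,1)
step 1: (89, 4)  from 4·(22,1) + (1,0)
fundamental: x₁=89, y₁=4  (since 7921 − 495·16 = 1)
n=2: (89,4)∘(89,4) = (89·89+495·4·4, 89·4+4·89) = (15841,712)
n=3: (15841,712)∘(89,4) = (89·15841+495·4·712, 89·712+4·15841) = (2819609,126732)

89 4
15841 712
2819609 126732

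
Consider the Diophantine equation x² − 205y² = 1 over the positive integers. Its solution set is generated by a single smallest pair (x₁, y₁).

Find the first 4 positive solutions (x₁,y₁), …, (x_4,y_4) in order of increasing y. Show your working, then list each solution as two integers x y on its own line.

39689 2772
3150433441 220035816
250075105640009 17466002999676
19850461732342200961 1386416385888245712

√205 = [14; 3,6,1,4,1,6,3,28, …], period ℓ=8 (even) → k=7
a_0=14:  p_0=14·1+0=14,  q_0=14·0+1=1
a_1=3:  p_1=3·14+1=43,  q_1=3·1+0=3
a_2=6:  p_2=6·43+14=272,  q_2=6·3+1=19
…
a_6=6:  p_6=6·1847+1532=12614,  q_6=6·129+107=881
a_7=3:  p_7=3·12614+1847=39689,  q_7=3·881+129=2772
(x₁, y₁) = (39689, 2772);  39689² − 205·2772² = 1 ✓
n=2: (39689,2772)∘(39689,2772) = (39689·39689+205·2772·2772, 39689·2772+2772·39689) = (3150433441,220035816)
n=3: (3150433441,220035816)∘(39689,2772) = (39689·3150433441+205·2772·220035816, 39689·220035816+2772·3150433441) = (250075105640009,17466002999676)
n=4: (250075105640009,17466002999676)∘(39689,2772) = (39689·250075105640009+205·2772·17466002999676, 39689·17466002999676+2772·250075105640009) = (19850461732342200961,1386416385888245712)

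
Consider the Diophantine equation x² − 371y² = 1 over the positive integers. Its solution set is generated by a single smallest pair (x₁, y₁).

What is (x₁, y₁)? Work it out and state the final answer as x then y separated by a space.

1695 88

√371 = [19; 3,1,4,1,3,38, …], period ℓ=6 (even) → k=5
a_0=19:  p_0=19·1+0=19,  q_0=19·0+1=1
a_1=3:  p_1=3·19+1=58,  q_1=3·1+0=3
…
a_3=4:  p_3=4·77+58=366,  q_3=4·4+3=19
a_4=1:  p_4=1·366+77=443,  q_4=1·19+4=23
a_5=3:  p_5=3·443+366=1695,  q_5=3·23+19=88
→ (1695, 88).  Check: 1695²=2873025, 371·88²=2873024, difference 1.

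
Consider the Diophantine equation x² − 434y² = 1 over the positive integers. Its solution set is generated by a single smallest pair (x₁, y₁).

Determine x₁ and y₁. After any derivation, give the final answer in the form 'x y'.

√434 → a₀=20, period (1,4,1,40); ℓ=4 even so k=3
k=0  a_k=20  p_k/q_k = 20/1
k=1  a_k=1  p_k/q_k = 21/1
k=2  a_k=4  p_k/q_k = 104/5
k=3  a_k=1  p_k/q_k = 125/6
(x₁, y₁) = (125, 6);  125² − 434·6² = 1 ✓

125 6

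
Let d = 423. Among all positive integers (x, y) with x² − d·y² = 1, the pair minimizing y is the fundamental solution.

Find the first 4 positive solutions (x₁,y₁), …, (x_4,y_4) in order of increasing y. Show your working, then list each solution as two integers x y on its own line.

√423 → a₀=20, period (1,1,3,4,3,1,1,40); ℓ=8 even so k=7
a_0=20:  p_0=20·1+0=20,  q_0=20·0+1=1
…
a_6=1:  p_6=1·1995+617=2612,  q_6=1·97+30=127
a_7=1:  p_7=1·2612+1995=4607,  q_7=1·127+97=224
fundamental: x₁=4607, y₁=224  (since 21224449 − 423·50176 = 1)
(4607+224√423)^2 = 42448897 + 2063936√423
(4607+224√423)^3 = 391124132351 + 19017106080√423
(4607+224√423)^4 = 3603817713033217 + 175223613357184√423

4607 224
42448897 2063936
391124132351 19017106080
3603817713033217 175223613357184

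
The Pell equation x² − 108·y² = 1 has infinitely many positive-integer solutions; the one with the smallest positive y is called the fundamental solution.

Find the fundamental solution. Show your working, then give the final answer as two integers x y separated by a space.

d=108: √d = [10; 2,1,1,4,1,1,2,20] (ℓ=8, even), read p_7/q_7
k=0  a_k=10  p_k/q_k = 10/1
…
k=3  a_k=1  p_k/q_k = 52/5
k=4  a_k=4  p_k/q_k = 239/23
…
k=6  a_k=1  p_k/q_k = 530/51
k=7  a_k=2  p_k/q_k = 1351/130
→ (1351, 130).  Check: 1351²=1825201, 108·130²=1825200, difference 1.

1351 130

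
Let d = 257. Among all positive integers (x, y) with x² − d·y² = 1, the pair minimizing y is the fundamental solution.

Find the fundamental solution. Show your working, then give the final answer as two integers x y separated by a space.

513 32

√257 → a₀=16, period (32); ℓ=1 odd so k=1
i=0: a=16 ⇒ p=16, q=1
i=1: a=32 ⇒ p=513, q=32
fundamental: x₁=513, y₁=32  (since 263169 − 257·1024 = 1)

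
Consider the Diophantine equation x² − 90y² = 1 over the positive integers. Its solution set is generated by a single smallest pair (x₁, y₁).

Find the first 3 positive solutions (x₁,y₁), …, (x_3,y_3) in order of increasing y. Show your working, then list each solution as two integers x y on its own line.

√90 → a₀=9, period (2,18); ℓ=2 even so k=1
step 0: (9, 1)  from 9·(1,0) + (0,1)
step 1: (19, 2)  from 2·(9,1) + (1,0)
fundamental: x₁=19, y₁=2  (since 361 − 90·4 = 1)
(19+2√90)^2 = 721 + 76√90
(19+2√90)^3 = 27379 + 2886√90

19 2
721 76
27379 2886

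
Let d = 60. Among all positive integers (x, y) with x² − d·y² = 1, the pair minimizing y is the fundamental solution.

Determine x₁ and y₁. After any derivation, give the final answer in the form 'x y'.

[7; 1,2,1,14] for √60; ℓ=4 ⇒ convergent index 3
step 0: (7, 1)  from 7·(1,0) + (0,1)
…
step 2: (23, 3)  from 2·(8,1) + (7,1)
step 3: (31, 4)  from 1·(23,3) + (8,1)
fundamental: x₁=31, y₁=4  (since 961 − 60·16 = 1)

31 4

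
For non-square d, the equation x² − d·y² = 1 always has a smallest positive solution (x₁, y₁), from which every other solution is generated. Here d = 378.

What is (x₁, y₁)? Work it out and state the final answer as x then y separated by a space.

8749 450

√378 = [19; 2,3,1,4,1,3,2,38, …], period ℓ=8 (even) → k=7
step 0: (19, 1)  from 19·(1,0) + (0,1)
…
step 3: (175, 9)  from 1·(136,7) + (39,2)
…
step 6: (3869, 199)  from 3·(1011,52) + (836,43)
step 7: (8749, 450)  from 2·(3869,199) + (1011,52)
(x₁, y₁) = (8749, 450);  8749² − 378·450² = 1 ✓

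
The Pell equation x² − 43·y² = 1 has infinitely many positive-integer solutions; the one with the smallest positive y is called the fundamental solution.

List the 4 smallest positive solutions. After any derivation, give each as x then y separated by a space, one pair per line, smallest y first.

3482 531
24248647 3697884
168867574226 25752063645
1175993762661217 179337367525896

√43 = [6; 1,1,3,1,5,1,3,1,1,12, …], period ℓ=10 (even) → k=9
k=0  a_k=6  p_k/q_k = 6/1
k=1  a_k=1  p_k/q_k = 7/1
k=2  a_k=1  p_k/q_k = 13/2
…
k=4  a_k=1  p_k/q_k = 59/9
k=5  a_k=5  p_k/q_k = 341/52
k=6  a_k=1  p_k/q_k = 400/61
k=7  a_k=3  p_k/q_k = 1541/235
k=8  a_k=1  p_k/q_k = 1941/296
k=9  a_k=1  p_k/q_k = 3482/531
→ (3482, 531).  Check: 3482²=12124324, 43·531²=12124323, difference 1.
k=2:  x_2 = 3482·3482+43·531·531 = 24248647,  y_2 = 3482·531+531·3482 = 3697884
k=3:  x_3 = 3482·24248647+43·531·3697884 = 168867574226,  y_3 = 3482·3697884+531·24248647 = 25752063645
k=4:  x_4 = 3482·168867574226+43·531·25752063645 = 1175993762661217,  y_4 = 3482·25752063645+531·168867574226 = 179337367525896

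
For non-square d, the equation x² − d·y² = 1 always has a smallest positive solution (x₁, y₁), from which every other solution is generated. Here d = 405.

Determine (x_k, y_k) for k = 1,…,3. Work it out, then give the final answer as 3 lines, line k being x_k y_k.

√405 → a₀=20, period (8,40); ℓ=2 even so k=1
k=0  a_k=20  p_k/q_k = 20/1
k=1  a_k=8  p_k/q_k = 161/8
(x₁, y₁) = (161, 8);  161² − 405·8² = 1 ✓
n=2: (161,8)∘(161,8) = (161·161+405·8·8, 161·8+8·161) = (51841,2576)
n=3: (51841,2576)∘(161,8) = (161·51841+405·8·2576, 161·2576+8·51841) = (16692641,829464)

161 8
51841 2576
16692641 829464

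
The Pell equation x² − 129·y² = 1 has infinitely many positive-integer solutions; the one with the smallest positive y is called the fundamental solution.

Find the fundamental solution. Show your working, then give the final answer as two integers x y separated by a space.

16855 1484

d=129: √d = [11; 2,1,3,1,6,1,3,1,2,22] (ℓ=10, even), read p_9/q_9
a_0=11:  p_0=11·1+0=11,  q_0=11·0+1=1
a_1=2:  p_1=2·11+1=23,  q_1=2·1+0=2
a_2=1:  p_2=1·23+11=34,  q_2=1·2+1=3
a_3=3:  p_3=3·34+23=125,  q_3=3·3+2=11
a_4=1:  p_4=1·125+34=159,  q_4=1·11+3=14
a_5=6:  p_5=6·159+125=1079,  q_5=6·14+11=95
a_6=1:  p_6=1·1079+159=1238,  q_6=1·95+14=109
a_7=3:  p_7=3·1238+1079=4793,  q_7=3·109+95=422
a_8=1:  p_8=1·4793+1238=6031,  q_8=1·422+109=531
a_9=2:  p_9=2·6031+4793=16855,  q_9=2·531+422=1484
→ (16855, 1484).  Check: 16855²=284091025, 129·1484²=284091024, difference 1.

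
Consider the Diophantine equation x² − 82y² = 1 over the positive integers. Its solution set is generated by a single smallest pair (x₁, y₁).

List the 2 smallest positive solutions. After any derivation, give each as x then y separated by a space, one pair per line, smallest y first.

[9; 18] for √82; ℓ=1 ⇒ convergent index 1
step 0: (9, 1)  from 9·(1,0) + (0,1)
step 1: (163, 18)  from 18·(9,1) + (1,0)
→ (163, 18).  Check: 163²=26569, 82·18²=26568, difference 1.
k=2:  x_2 = 163·163+82·18·18 = 53137,  y_2 = 163·18+18·163 = 5868

163 18
53137 5868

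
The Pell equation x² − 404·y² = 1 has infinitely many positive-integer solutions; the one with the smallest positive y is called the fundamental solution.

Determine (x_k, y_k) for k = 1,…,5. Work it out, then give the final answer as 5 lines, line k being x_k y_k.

√404 = [20; 10,40, …], period ℓ=2 (even) → k=1
a_0=20:  p_0=20·1+0=20,  q_0=20·0+1=1
a_1=10:  p_1=10·20+1=201,  q_1=10·1+0=10
fundamental: x₁=201, y₁=10  (since 40401 − 404·100 = 1)
(x_2, y_2) = (201·201 + 404·10·10, 201·10 + 10·201) = (80801, 4020)
(x_3, y_3) = (201·80801 + 404·10·4020, 201·4020 + 10·80801) = (32481801, 1616030)
(x_4, y_4) = (201·32481801 + 404·10·1616030, 201·1616030 + 10·32481801) = (13057603201, 649640040)
(x_5, y_5) = (201·13057603201 + 404·10·649640040, 201·649640040 + 10·13057603201) = (5249124005001, 261153680050)

201 10
80801 4020
32481801 1616030
13057603201 649640040
5249124005001 261153680050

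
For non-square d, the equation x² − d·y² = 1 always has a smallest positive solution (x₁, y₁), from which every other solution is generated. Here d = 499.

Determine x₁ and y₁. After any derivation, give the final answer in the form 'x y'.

4490 201

√499 = [22; 2,1,21,1,2,44, …], period ℓ=6 (even) → k=5
a_0=22:  p_0=22·1+0=22,  q_0=22·0+1=1
a_1=2:  p_1=2·22+1=45,  q_1=2·1+0=2
…
a_3=21:  p_3=21·67+45=1452,  q_3=21·3+2=65
a_4=1:  p_4=1·1452+67=1519,  q_4=1·65+3=68
a_5=2:  p_5=2·1519+1452=4490,  q_5=2·68+65=201
fundamental: x₁=4490, y₁=201  (since 20160100 − 499·40401 = 1)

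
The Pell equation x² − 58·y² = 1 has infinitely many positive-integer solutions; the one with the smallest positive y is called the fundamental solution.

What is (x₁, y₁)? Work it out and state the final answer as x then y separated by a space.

√58 = [7; 1,1,1,1,1,1,14, …], period ℓ=7 (odd) → k=13
k=0  a_k=7  p_k/q_k = 7/1
k=1  a_k=1  p_k/q_k = 8/1
k=2  a_k=1  p_k/q_k = 15/2
k=3  a_k=1  p_k/q_k = 23/3
k=4  a_k=1  p_k/q_k = 38/5
…
k=6  a_k=1  p_k/q_k = 99/13
k=7  a_k=14  p_k/q_k = 1447/190
k=8  a_k=1  p_k/q_k = 1546/203
…
k=10  a_k=1  p_k/q_k = 4539/596
k=11  a_k=1  p_k/q_k = 7532/989
k=12  a_k=1  p_k/q_k = 12071/1585
k=13  a_k=1  p_k/q_k = 19603/2574
(x₁, y₁) = (19603, 2574);  19603² − 58·2574² = 1 ✓

19603 2574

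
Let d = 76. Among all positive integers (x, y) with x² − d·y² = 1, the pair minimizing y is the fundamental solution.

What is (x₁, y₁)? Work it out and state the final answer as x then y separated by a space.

57799 6630

d=76: √d = [8; 1,2,1,1,5,4,5,1,1,2,1,16] (ℓ=12, even), read p_11/q_11
i=0: a=8 ⇒ p=8, q=1
…
i=2: a=2 ⇒ p=26, q=3
i=3: a=1 ⇒ p=35, q=4
i=4: a=1 ⇒ p=61, q=7
i=5: a=5 ⇒ p=340, q=39
…
i=7: a=5 ⇒ p=7445, q=854
…
i=9: a=1 ⇒ p=16311, q=1871
i=10: a=2 ⇒ p=41488, q=4759
i=11: a=1 ⇒ p=57799, q=6630
fundamental: x₁=57799, y₁=6630  (since 3340724401 − 76·43956900 = 1)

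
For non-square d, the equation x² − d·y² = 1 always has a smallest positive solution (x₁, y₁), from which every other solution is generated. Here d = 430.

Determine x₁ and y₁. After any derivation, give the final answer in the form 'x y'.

d=430: √d = [20; 1,2,1,3,1,…,2,1,40] (ℓ=14, even), read p_13/q_13
step 0: (20, 1)  from 20·(1,0) + (0,1)
…
step 2: (62, 3)  from 2·(21,1) + (20,1)
step 3: (83, 4)  from 1·(62,3) + (21,1)
…
step 12: (2107880, 101651)  from 2·(754371,36379) + (599138,28893)
step 13: (2862251, 138030)  from 1·(2107880,101651) + (754371,36379)
fundamental: x₁=2862251, y₁=138030  (since 8192480787001 − 430·19052280900 = 1)

2862251 138030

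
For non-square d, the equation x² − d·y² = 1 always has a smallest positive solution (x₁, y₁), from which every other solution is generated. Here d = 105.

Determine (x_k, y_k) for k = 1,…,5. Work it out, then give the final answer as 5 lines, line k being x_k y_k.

41 4
3361 328
275561 26892
22592641 2204816
1852321001 180768020

√105 → a₀=10, period (4,20); ℓ=2 even so k=1
step 0: (10, 1)  from 10·(1,0) + (0,1)
step 1: (41, 4)  from 4·(10,1) + (1,0)
→ (41, 4).  Check: 41²=1681, 105·4²=1680, difference 1.
(41+4√105)^2 = 3361 + 328√105
(41+4√105)^3 = 275561 + 26892√105
(41+4√105)^4 = 22592641 + 2204816√105
(41+4√105)^5 = 1852321001 + 180768020√105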